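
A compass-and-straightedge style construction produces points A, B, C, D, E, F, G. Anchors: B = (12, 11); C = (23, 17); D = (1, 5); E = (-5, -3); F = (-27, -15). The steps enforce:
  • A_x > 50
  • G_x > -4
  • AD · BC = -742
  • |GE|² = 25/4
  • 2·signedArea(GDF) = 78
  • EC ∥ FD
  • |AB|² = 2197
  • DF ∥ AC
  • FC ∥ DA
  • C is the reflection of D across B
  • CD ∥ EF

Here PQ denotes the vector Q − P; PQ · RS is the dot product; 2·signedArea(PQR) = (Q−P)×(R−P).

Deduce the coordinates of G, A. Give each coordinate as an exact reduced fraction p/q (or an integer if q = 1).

A = (51, 37)
G = (-7/2, -1)

1. G_x = -7/2  [line 20·x + -28·y + 42 = 0 ∩ |GE|² = 25/4]
2. G_y = -1  [line 20·x + -28·y + 42 = 0 ∩ |GE|² = 25/4]
   → G = (-7/2, -1)
3. A_x = 51  [DF ∥ AC ∩ FC ∥ DA]
4. A_y = 37  [DF ∥ AC ∩ FC ∥ DA]
   → A = (51, 37)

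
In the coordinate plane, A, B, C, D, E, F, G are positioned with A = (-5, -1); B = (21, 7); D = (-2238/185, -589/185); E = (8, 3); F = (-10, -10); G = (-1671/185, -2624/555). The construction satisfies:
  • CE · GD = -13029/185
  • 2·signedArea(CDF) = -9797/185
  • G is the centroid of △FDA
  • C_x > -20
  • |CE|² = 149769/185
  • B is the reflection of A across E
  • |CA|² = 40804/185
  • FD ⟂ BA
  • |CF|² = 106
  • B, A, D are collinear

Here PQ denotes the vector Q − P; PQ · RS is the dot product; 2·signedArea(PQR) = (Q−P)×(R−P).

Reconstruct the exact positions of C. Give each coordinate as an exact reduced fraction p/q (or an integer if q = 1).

C = (-3551/185, -993/185)

1. C_x = -3551/185  [CE · GD = -13029/185 ∩ 2·signedArea(CDF) = -9797/185]
2. C_y = -993/185  [CE · GD = -13029/185 ∩ 2·signedArea(CDF) = -9797/185]
   → C = (-3551/185, -993/185)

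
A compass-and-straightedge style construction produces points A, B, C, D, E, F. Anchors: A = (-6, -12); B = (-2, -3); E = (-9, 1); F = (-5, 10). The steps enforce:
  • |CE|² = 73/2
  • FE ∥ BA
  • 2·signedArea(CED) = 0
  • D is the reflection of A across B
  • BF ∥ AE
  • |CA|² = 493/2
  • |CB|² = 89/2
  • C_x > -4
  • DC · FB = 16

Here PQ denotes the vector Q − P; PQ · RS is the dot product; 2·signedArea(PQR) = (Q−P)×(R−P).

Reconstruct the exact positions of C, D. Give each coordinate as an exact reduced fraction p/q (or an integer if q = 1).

C = (-7/2, 7/2)
D = (2, 6)

1. D_x = 2  [D is the reflection of A across B]
2. D_y = 6  [D is the reflection of A across B]
   → D = (2, 6)
3. C_x = -7/2  [2·signedArea(CED) = 0 ∩ DC · FB = 16]
4. C_y = 7/2  [2·signedArea(CED) = 0 ∩ DC · FB = 16]
   → C = (-7/2, 7/2)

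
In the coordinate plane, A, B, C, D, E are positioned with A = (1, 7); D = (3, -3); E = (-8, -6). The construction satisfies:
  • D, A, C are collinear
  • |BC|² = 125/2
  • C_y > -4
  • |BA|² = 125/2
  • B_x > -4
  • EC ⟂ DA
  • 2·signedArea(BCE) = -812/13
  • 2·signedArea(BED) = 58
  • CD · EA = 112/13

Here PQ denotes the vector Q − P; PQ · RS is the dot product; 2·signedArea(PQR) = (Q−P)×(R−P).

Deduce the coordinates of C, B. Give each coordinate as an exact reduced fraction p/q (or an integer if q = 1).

B = (-7/2, 1/2)
C = (41/13, -49/13)

1. C_x = 41/13  [D, A, C are collinear ∩ EC ⟂ DA]
2. C_y = -49/13  [D, A, C are collinear ∩ EC ⟂ DA]
   → C = (41/13, -49/13)
3. B_x = -7/2  [2·signedArea(BCE) = -812/13 ∩ 2·signedArea(BED) = 58]
4. B_y = 1/2  [2·signedArea(BCE) = -812/13 ∩ 2·signedArea(BED) = 58]
   → B = (-7/2, 1/2)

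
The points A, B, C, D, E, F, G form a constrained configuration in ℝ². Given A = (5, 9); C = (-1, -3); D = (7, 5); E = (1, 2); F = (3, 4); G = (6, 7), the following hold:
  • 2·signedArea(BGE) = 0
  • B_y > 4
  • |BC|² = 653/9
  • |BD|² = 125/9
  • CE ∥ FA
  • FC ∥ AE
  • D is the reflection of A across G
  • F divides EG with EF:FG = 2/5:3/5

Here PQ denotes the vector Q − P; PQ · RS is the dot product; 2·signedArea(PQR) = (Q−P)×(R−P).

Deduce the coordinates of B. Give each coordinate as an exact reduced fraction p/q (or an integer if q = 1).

1. B_x = 10/3  [line 5·x + -5·y + 5 = 0 ∩ |BC|² = 653/9]
2. B_y = 13/3  [line 5·x + -5·y + 5 = 0 ∩ |BC|² = 653/9]
   → B = (10/3, 13/3)

B = (10/3, 13/3)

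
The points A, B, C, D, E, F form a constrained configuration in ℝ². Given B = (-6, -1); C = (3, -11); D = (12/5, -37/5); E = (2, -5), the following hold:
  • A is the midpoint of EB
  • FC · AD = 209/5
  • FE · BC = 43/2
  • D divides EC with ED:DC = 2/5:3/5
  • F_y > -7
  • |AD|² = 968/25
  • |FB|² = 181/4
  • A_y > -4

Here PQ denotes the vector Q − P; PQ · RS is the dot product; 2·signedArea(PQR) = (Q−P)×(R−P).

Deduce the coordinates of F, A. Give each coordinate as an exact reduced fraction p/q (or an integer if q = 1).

A = (-2, -3)
F = (-3/2, -6)

1. F_x = -3/2  [line -9·x + 10·y + 93/2 = 0 ∩ |FB|² = 181/4]
2. F_y = -6  [line -9·x + 10·y + 93/2 = 0 ∩ |FB|² = 181/4]
   → F = (-3/2, -6)
3. A_x = -2  [FC · AD = 209/5 ∩ A is the midpoint of EB]
4. A_y = -3  [FC · AD = 209/5 ∩ A is the midpoint of EB]
   → A = (-2, -3)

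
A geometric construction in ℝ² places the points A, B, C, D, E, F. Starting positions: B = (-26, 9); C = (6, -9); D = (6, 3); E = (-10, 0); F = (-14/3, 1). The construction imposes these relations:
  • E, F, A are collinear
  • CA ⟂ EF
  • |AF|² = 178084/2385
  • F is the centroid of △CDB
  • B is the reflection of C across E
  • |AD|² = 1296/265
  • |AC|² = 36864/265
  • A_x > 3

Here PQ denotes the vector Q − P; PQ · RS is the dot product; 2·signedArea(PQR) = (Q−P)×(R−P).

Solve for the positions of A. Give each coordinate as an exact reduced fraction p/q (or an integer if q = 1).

A = (1014/265, 687/265)

1. A_x = 1014/265  [E, F, A are collinear ∩ CA ⟂ EF]
2. A_y = 687/265  [E, F, A are collinear ∩ CA ⟂ EF]
   → A = (1014/265, 687/265)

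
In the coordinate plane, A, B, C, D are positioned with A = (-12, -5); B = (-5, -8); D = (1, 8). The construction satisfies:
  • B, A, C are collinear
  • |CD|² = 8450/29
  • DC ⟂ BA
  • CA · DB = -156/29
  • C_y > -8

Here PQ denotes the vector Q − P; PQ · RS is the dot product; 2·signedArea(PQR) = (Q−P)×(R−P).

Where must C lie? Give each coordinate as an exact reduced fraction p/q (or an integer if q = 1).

C = (-166/29, -223/29)

1. C_x = -166/29  [B, A, C are collinear ∩ DC ⟂ BA]
2. C_y = -223/29  [B, A, C are collinear ∩ DC ⟂ BA]
   → C = (-166/29, -223/29)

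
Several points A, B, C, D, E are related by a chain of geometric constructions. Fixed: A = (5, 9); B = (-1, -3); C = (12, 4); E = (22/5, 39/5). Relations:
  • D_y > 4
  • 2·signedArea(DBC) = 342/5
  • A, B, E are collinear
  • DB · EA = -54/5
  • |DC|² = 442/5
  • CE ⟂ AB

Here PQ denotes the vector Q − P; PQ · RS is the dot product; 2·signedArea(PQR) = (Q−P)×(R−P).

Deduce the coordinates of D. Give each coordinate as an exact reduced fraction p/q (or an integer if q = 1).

D = (13/5, 21/5)

1. D_x = 13/5  [2·signedArea(DBC) = 342/5 ∩ DB · EA = -54/5]
2. D_y = 21/5  [2·signedArea(DBC) = 342/5 ∩ DB · EA = -54/5]
   → D = (13/5, 21/5)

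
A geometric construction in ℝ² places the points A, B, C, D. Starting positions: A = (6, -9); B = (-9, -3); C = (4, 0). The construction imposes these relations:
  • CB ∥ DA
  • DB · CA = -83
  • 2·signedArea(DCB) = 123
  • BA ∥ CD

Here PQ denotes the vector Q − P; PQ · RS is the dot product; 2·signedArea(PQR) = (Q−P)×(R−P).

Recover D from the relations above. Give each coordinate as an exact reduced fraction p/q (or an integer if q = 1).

1. D_x = 19  [CB ∥ DA ∩ BA ∥ CD]
2. D_y = -6  [CB ∥ DA ∩ BA ∥ CD]
   → D = (19, -6)

D = (19, -6)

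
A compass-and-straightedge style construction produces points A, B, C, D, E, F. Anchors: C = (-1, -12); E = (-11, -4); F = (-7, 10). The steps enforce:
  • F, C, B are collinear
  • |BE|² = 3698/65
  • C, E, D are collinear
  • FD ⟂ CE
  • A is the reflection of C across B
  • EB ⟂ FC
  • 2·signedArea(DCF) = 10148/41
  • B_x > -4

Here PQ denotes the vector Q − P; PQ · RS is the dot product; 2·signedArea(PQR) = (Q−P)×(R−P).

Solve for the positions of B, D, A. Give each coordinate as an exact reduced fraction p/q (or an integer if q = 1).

A = (-419/65, 518/65)
B = (-242/65, -131/65)
D = (-631/41, -20/41)

1. B_x = -242/65  [F, C, B are collinear ∩ EB ⟂ FC]
2. B_y = -131/65  [F, C, B are collinear ∩ EB ⟂ FC]
   → B = (-242/65, -131/65)
3. D_x = -631/41  [C, E, D are collinear ∩ FD ⟂ CE]
4. D_y = -20/41  [C, E, D are collinear ∩ FD ⟂ CE]
   → D = (-631/41, -20/41)
5. A_x = -419/65  [A is the reflection of C across B]
6. A_y = 518/65  [A is the reflection of C across B]
   → A = (-419/65, 518/65)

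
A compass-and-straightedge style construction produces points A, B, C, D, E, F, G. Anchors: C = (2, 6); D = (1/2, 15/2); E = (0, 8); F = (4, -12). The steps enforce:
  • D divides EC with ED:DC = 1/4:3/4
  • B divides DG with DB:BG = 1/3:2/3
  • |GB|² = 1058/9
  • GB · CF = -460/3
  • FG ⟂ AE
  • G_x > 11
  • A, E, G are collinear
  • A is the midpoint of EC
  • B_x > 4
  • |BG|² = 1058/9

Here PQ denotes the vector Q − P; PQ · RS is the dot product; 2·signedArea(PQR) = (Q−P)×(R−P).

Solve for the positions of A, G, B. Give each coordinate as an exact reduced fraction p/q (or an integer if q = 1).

1. A_x = 1  [A is the midpoint of EC]
2. A_y = 7  [A is the midpoint of EC]
   → A = (1, 7)
3. G_x = 12  [A, E, G are collinear ∩ FG ⟂ AE]
4. G_y = -4  [A, E, G are collinear ∩ FG ⟂ AE]
   → G = (12, -4)
5. B_x = 13/3  [B divides DG with DB:BG = 1/3:2/3]
6. B_y = 11/3  [B divides DG with DB:BG = 1/3:2/3]
   → B = (13/3, 11/3)

A = (1, 7)
B = (13/3, 11/3)
G = (12, -4)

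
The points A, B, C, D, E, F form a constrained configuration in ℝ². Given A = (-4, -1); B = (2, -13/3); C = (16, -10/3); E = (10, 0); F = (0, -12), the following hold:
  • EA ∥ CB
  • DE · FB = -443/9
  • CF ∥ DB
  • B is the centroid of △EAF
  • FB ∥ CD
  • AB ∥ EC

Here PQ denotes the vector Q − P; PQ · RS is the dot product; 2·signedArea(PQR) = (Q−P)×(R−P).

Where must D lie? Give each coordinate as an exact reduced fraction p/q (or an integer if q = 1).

1. D_x = 18  [CF ∥ DB ∩ FB ∥ CD]
2. D_y = 13/3  [CF ∥ DB ∩ FB ∥ CD]
   → D = (18, 13/3)

D = (18, 13/3)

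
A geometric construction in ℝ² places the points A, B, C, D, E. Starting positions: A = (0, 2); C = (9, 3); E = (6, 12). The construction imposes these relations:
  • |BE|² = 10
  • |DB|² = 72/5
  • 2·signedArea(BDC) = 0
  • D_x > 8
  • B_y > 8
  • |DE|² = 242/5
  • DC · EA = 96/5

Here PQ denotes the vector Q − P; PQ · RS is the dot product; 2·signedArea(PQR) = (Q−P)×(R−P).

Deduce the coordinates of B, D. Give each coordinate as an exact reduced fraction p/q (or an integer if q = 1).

B = (7, 9)
D = (41/5, 27/5)

1. D_x = 41/5  [line 6·x + 10·y + -516/5 = 0 ∩ |DE|² = 242/5]
2. D_y = 27/5  [line 6·x + 10·y + -516/5 = 0 ∩ |DE|² = 242/5]
   → D = (41/5, 27/5)
3. B_x = 7  [line 12/5·x + 4/5·y + -24 = 0 ∩ |DB|² = 72/5]
4. B_y = 9  [line 12/5·x + 4/5·y + -24 = 0 ∩ |DB|² = 72/5]
   → B = (7, 9)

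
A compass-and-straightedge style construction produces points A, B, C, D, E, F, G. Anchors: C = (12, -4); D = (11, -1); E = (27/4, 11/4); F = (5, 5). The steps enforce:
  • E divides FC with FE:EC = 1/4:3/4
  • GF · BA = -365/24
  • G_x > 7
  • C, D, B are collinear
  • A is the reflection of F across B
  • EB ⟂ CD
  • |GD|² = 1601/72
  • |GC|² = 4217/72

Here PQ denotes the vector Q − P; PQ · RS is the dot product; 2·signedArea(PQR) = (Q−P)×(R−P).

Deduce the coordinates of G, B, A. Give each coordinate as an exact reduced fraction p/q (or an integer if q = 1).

1. B_x = 189/20  [C, D, B are collinear ∩ EB ⟂ CD]
2. B_y = 73/20  [C, D, B are collinear ∩ EB ⟂ CD]
   → B = (189/20, 73/20)
3. A_x = 139/10  [A is the reflection of F across B]
4. A_y = 23/10  [A is the reflection of F across B]
   → A = (139/10, 23/10)
5. G_x = 91/12  [line -89/20·x + 27/20·y + 737/24 = 0 ∩ |GD|² = 1601/72]
6. G_y = 9/4  [line -89/20·x + 27/20·y + 737/24 = 0 ∩ |GD|² = 1601/72]
   → G = (91/12, 9/4)

A = (139/10, 23/10)
B = (189/20, 73/20)
G = (91/12, 9/4)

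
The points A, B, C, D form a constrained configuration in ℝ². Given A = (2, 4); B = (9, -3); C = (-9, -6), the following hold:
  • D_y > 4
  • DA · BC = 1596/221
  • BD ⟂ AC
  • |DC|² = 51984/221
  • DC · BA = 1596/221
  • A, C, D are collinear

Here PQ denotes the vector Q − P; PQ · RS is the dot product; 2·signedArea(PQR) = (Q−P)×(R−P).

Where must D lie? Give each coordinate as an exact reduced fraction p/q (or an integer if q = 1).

1. D_x = 519/221  [A, C, D are collinear ∩ BD ⟂ AC]
2. D_y = 954/221  [A, C, D are collinear ∩ BD ⟂ AC]
   → D = (519/221, 954/221)

D = (519/221, 954/221)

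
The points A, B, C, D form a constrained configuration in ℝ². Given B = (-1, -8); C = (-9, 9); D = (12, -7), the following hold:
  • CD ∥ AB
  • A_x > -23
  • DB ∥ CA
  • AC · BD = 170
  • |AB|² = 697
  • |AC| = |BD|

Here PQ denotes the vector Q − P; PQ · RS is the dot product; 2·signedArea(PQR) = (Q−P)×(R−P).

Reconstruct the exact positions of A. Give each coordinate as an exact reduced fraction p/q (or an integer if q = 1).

A = (-22, 8)

1. A_x = -22  [CD ∥ AB ∩ DB ∥ CA]
2. A_y = 8  [CD ∥ AB ∩ DB ∥ CA]
   → A = (-22, 8)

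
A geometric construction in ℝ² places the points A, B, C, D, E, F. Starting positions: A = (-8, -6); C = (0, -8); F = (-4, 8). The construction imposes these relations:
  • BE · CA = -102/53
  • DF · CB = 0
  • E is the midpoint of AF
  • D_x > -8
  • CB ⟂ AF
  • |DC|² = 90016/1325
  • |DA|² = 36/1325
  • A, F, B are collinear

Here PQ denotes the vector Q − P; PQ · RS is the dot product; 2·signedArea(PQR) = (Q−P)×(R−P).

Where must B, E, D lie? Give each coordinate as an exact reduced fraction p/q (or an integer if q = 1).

B = (-420/53, -304/53)
D = (-2108/265, -1548/265)
E = (-6, 1)

1. B_x = -420/53  [A, F, B are collinear ∩ CB ⟂ AF]
2. B_y = -304/53  [A, F, B are collinear ∩ CB ⟂ AF]
   → B = (-420/53, -304/53)
3. E_x = -6  [E is the midpoint of AF]
4. E_y = 1  [E is the midpoint of AF]
   → E = (-6, 1)
5. D_x = -2108/265  [line 420/53·x + -120/53·y + 2640/53 = 0 ∩ |DA|² = 36/1325]
6. D_y = -1548/265  [line 420/53·x + -120/53·y + 2640/53 = 0 ∩ |DA|² = 36/1325]
   → D = (-2108/265, -1548/265)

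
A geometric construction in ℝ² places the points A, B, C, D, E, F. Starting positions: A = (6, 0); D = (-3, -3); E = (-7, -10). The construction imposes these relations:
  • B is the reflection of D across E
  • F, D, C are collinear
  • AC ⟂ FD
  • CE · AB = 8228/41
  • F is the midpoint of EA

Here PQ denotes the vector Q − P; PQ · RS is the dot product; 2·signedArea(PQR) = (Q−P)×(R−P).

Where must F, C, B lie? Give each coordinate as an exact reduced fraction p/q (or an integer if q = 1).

1. F_x = -1/2  [F is the midpoint of EA]
2. F_y = -5  [F is the midpoint of EA]
   → F = (-1/2, -5)
3. C_x = 42/41  [F, D, C are collinear ∩ AC ⟂ FD]
4. C_y = -255/41  [F, D, C are collinear ∩ AC ⟂ FD]
   → C = (42/41, -255/41)
5. B_x = -11  [B is the reflection of D across E]
6. B_y = -17  [B is the reflection of D across E]
   → B = (-11, -17)

B = (-11, -17)
C = (42/41, -255/41)
F = (-1/2, -5)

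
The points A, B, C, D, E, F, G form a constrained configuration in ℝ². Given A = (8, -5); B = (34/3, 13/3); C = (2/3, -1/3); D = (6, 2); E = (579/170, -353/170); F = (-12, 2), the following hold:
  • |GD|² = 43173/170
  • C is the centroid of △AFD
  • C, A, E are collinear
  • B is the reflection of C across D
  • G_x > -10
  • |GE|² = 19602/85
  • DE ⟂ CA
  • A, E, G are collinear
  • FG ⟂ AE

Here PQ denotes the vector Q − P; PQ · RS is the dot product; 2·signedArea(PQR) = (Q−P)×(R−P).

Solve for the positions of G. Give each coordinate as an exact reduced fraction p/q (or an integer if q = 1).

1. G_x = -1599/170  [A, E, G are collinear ∩ FG ⟂ AE]
2. G_y = 1033/170  [A, E, G are collinear ∩ FG ⟂ AE]
   → G = (-1599/170, 1033/170)

G = (-1599/170, 1033/170)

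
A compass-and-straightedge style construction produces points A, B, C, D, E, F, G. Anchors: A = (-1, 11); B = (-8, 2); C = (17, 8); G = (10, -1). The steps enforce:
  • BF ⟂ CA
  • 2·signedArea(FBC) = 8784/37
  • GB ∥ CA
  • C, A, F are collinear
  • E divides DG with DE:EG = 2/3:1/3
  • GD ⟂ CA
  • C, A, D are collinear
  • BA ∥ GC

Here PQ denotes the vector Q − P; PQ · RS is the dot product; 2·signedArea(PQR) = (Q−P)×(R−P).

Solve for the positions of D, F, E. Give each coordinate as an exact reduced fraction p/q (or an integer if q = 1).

D = (431/37, 329/37)
E = (1171/111, 85/37)
F = (-235/37, 440/37)

1. D_x = 431/37  [C, A, D are collinear ∩ GD ⟂ CA]
2. D_y = 329/37  [C, A, D are collinear ∩ GD ⟂ CA]
   → D = (431/37, 329/37)
3. F_x = -235/37  [C, A, F are collinear ∩ BF ⟂ CA]
4. F_y = 440/37  [C, A, F are collinear ∩ BF ⟂ CA]
   → F = (-235/37, 440/37)
5. E_x = 1171/111  [E divides DG with DE:EG = 2/3:1/3]
6. E_y = 85/37  [E divides DG with DE:EG = 2/3:1/3]
   → E = (1171/111, 85/37)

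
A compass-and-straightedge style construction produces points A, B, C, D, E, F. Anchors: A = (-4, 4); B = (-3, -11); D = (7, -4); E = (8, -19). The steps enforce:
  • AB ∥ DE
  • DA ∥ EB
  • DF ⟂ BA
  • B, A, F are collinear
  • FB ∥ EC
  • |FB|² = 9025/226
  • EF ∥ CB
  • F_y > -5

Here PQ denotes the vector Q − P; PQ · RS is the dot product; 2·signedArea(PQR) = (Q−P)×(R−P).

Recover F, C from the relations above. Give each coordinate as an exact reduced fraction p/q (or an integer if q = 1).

C = (1903/226, -5719/226)
F = (-773/226, -1061/226)

1. F_x = -773/226  [B, A, F are collinear ∩ DF ⟂ BA]
2. F_y = -1061/226  [B, A, F are collinear ∩ DF ⟂ BA]
   → F = (-773/226, -1061/226)
3. C_x = 1903/226  [EF ∥ CB ∩ FB ∥ EC]
4. C_y = -5719/226  [EF ∥ CB ∩ FB ∥ EC]
   → C = (1903/226, -5719/226)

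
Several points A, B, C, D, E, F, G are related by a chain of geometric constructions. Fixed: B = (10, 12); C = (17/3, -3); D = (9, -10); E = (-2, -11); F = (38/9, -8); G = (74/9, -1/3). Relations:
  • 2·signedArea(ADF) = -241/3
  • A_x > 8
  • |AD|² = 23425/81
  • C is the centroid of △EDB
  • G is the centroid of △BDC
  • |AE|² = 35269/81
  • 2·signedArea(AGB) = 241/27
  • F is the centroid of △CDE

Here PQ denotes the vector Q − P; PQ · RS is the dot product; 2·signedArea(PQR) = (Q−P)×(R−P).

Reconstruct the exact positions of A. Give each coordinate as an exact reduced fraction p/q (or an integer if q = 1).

A = (77/9, 7)

1. A_x = 77/9  [2·signedArea(ADF) = -241/3 ∩ 2·signedArea(AGB) = 241/27]
2. A_y = 7  [2·signedArea(ADF) = -241/3 ∩ 2·signedArea(AGB) = 241/27]
   → A = (77/9, 7)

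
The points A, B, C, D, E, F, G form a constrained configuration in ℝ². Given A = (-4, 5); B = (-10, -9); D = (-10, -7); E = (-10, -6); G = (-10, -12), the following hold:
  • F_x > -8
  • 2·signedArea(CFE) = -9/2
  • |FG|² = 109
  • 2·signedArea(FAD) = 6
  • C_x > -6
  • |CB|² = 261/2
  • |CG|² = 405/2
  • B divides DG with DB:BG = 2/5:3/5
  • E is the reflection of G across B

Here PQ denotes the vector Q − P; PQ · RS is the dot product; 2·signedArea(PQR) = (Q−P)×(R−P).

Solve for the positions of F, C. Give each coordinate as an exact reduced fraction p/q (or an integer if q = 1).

1. F_x = -7  [line 12·x + -6·y + 72 = 0 ∩ |FG|² = 109]
2. F_y = -2  [line 12·x + -6·y + 72 = 0 ∩ |FG|² = 109]
   → F = (-7, -2)
3. C_x = -11/2  [line 4·x + -3·y + 53/2 = 0 ∩ |CG|² = 405/2]
4. C_y = 3/2  [line 4·x + -3·y + 53/2 = 0 ∩ |CG|² = 405/2]
   → C = (-11/2, 3/2)

C = (-11/2, 3/2)
F = (-7, -2)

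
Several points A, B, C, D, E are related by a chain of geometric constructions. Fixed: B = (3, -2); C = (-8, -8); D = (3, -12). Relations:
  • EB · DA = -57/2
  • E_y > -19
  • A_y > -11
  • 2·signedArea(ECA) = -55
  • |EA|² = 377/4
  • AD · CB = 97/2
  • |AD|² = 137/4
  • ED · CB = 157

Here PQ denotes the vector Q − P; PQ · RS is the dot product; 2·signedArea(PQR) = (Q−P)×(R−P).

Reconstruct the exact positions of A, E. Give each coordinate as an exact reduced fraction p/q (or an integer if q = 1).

1. A_x = -5/2  [line -11·x + -6·y + -175/2 = 0 ∩ |AD|² = 137/4]
2. A_y = -10  [line -11·x + -6·y + -175/2 = 0 ∩ |AD|² = 137/4]
   → A = (-5/2, -10)
3. E_x = -8  [EB · DA = -57/2 ∩ ED · CB = 157]
4. E_y = -18  [EB · DA = -57/2 ∩ ED · CB = 157]
   → E = (-8, -18)

A = (-5/2, -10)
E = (-8, -18)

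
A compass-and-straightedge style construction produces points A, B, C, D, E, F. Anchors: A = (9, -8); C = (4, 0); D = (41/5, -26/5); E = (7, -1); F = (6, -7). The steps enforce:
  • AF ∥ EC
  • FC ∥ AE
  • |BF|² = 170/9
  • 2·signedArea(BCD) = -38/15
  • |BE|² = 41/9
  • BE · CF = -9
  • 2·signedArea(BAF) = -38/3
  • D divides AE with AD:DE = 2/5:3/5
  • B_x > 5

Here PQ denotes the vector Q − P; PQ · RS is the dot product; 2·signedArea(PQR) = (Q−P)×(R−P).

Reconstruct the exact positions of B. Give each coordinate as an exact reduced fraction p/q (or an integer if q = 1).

B = (17/3, -8/3)

1. B_x = 17/3  [2·signedArea(BCD) = -38/15 ∩ BE · CF = -9]
2. B_y = -8/3  [2·signedArea(BCD) = -38/15 ∩ BE · CF = -9]
   → B = (17/3, -8/3)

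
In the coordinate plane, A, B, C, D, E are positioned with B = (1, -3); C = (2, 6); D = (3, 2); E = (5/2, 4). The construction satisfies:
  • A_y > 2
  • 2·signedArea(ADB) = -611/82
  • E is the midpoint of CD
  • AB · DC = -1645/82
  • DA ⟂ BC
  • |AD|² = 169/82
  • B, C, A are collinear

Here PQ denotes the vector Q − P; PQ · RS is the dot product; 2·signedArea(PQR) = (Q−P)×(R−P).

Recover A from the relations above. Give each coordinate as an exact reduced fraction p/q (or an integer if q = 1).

A = (129/82, 177/82)

1. A_x = 129/82  [B, C, A are collinear ∩ DA ⟂ BC]
2. A_y = 177/82  [B, C, A are collinear ∩ DA ⟂ BC]
   → A = (129/82, 177/82)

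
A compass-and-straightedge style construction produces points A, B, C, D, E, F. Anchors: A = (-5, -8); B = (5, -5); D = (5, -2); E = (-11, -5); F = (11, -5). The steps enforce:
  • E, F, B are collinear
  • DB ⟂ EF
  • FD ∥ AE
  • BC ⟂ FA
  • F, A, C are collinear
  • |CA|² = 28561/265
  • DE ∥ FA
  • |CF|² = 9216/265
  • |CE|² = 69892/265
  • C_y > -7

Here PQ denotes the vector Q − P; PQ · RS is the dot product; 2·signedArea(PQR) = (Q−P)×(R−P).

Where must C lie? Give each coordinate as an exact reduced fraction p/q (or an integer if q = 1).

C = (1379/265, -1613/265)

1. C_x = 1379/265  [F, A, C are collinear ∩ BC ⟂ FA]
2. C_y = -1613/265  [F, A, C are collinear ∩ BC ⟂ FA]
   → C = (1379/265, -1613/265)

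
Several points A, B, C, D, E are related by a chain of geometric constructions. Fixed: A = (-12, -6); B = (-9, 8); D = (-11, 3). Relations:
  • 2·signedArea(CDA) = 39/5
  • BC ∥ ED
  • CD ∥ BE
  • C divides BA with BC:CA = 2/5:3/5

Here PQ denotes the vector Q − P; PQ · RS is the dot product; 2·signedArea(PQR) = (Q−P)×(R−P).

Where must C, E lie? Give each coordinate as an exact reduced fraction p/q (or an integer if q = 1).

C = (-51/5, 12/5)
E = (-49/5, 43/5)

1. C_x = -51/5  [C divides BA with BC:CA = 2/5:3/5]
2. C_y = 12/5  [C divides BA with BC:CA = 2/5:3/5]
   → C = (-51/5, 12/5)
3. E_x = -49/5  [BC ∥ ED ∩ CD ∥ BE]
4. E_y = 43/5  [BC ∥ ED ∩ CD ∥ BE]
   → E = (-49/5, 43/5)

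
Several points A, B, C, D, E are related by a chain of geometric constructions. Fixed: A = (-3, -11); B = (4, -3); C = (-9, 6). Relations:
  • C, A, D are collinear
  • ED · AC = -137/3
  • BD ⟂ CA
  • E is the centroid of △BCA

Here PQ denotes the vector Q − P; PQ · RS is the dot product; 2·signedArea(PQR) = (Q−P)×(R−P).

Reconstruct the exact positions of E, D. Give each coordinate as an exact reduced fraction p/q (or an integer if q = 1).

D = (-1539/325, -1977/325)
E = (-8/3, -8/3)

1. E_x = -8/3  [E is the centroid of △BCA]
2. E_y = -8/3  [E is the centroid of △BCA]
   → E = (-8/3, -8/3)
3. D_x = -1539/325  [C, A, D are collinear ∩ BD ⟂ CA]
4. D_y = -1977/325  [C, A, D are collinear ∩ BD ⟂ CA]
   → D = (-1539/325, -1977/325)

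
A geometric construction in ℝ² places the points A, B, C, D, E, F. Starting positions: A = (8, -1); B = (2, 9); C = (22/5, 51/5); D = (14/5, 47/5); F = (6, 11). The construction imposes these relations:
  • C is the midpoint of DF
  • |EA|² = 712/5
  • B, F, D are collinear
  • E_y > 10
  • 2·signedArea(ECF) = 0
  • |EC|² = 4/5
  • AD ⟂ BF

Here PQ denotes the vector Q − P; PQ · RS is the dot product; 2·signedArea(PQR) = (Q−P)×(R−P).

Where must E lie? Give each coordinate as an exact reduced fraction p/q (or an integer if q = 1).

1. E_x = 26/5  [line -4/5·x + 8/5·y + -64/5 = 0 ∩ |EA|² = 712/5]
2. E_y = 53/5  [line -4/5·x + 8/5·y + -64/5 = 0 ∩ |EA|² = 712/5]
   → E = (26/5, 53/5)

E = (26/5, 53/5)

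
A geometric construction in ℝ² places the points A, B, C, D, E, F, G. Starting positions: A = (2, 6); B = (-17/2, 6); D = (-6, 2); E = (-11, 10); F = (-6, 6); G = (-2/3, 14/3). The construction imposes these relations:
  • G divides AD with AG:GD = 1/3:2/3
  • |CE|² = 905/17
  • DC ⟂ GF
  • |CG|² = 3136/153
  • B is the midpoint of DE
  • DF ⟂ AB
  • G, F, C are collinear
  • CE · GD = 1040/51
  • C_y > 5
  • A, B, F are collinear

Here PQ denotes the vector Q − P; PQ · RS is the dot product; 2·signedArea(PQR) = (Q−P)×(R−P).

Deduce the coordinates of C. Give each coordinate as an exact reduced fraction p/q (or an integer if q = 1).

C = (-86/17, 98/17)

1. C_x = -86/17  [G, F, C are collinear ∩ DC ⟂ GF]
2. C_y = 98/17  [G, F, C are collinear ∩ DC ⟂ GF]
   → C = (-86/17, 98/17)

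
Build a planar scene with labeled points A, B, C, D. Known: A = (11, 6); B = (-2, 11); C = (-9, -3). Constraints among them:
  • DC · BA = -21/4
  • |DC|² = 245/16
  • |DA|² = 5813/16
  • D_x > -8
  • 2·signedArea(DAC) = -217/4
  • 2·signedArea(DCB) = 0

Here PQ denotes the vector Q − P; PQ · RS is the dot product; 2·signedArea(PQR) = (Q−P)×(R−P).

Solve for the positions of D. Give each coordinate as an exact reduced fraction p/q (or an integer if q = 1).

D = (-29/4, 1/2)

1. D_x = -29/4  [2·signedArea(DCB) = 0 ∩ 2·signedArea(DAC) = -217/4]
2. D_y = 1/2  [2·signedArea(DCB) = 0 ∩ 2·signedArea(DAC) = -217/4]
   → D = (-29/4, 1/2)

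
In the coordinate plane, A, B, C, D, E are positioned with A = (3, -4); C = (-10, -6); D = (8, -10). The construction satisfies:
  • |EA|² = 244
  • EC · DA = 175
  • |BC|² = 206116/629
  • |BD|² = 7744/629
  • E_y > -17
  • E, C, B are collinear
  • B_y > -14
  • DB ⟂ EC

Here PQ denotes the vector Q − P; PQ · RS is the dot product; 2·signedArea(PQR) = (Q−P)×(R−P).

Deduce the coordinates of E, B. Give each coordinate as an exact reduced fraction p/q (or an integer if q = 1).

1. E_x = 13  [line 5·x + -6·y + -161 = 0 ∩ |EA|² = 244]
2. E_y = -16  [line 5·x + -6·y + -161 = 0 ∩ |EA|² = 244]
   → E = (13, -16)
3. B_x = 4152/629  [E, C, B are collinear ∩ DB ⟂ EC]
4. B_y = -8314/629  [E, C, B are collinear ∩ DB ⟂ EC]
   → B = (4152/629, -8314/629)

B = (4152/629, -8314/629)
E = (13, -16)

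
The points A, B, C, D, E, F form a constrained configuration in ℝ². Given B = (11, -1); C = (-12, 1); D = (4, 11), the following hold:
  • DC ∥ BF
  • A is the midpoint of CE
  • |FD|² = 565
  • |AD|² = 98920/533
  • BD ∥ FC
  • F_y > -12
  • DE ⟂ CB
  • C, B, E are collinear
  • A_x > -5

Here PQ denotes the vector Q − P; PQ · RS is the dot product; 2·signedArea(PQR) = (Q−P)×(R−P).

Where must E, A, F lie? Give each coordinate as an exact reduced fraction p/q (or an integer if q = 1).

A = (-2394/533, 185/533)
E = (1608/533, -163/533)
F = (-5, -11)

1. E_x = 1608/533  [C, B, E are collinear ∩ DE ⟂ CB]
2. E_y = -163/533  [C, B, E are collinear ∩ DE ⟂ CB]
   → E = (1608/533, -163/533)
3. A_x = -2394/533  [A is the midpoint of CE]
4. A_y = 185/533  [A is the midpoint of CE]
   → A = (-2394/533, 185/533)
5. F_x = -5  [BD ∥ FC ∩ DC ∥ BF]
6. F_y = -11  [BD ∥ FC ∩ DC ∥ BF]
   → F = (-5, -11)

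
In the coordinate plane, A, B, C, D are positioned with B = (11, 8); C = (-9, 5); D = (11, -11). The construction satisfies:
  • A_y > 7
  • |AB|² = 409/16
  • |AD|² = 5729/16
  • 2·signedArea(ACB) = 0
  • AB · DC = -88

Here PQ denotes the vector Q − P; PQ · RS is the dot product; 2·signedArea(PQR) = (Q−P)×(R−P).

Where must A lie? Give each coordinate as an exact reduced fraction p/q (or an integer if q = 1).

A = (6, 29/4)

1. A_x = 6  [2·signedArea(ACB) = 0 ∩ AB · DC = -88]
2. A_y = 29/4  [2·signedArea(ACB) = 0 ∩ AB · DC = -88]
   → A = (6, 29/4)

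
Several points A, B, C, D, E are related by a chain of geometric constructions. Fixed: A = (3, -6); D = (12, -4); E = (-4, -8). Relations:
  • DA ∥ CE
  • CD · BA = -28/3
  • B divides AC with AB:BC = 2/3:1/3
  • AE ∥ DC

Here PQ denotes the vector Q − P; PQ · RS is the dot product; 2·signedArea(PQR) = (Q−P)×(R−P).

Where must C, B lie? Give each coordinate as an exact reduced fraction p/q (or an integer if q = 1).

1. C_x = 5  [DA ∥ CE ∩ AE ∥ DC]
2. C_y = -6  [DA ∥ CE ∩ AE ∥ DC]
   → C = (5, -6)
3. B_x = 13/3  [B divides AC with AB:BC = 2/3:1/3]
4. B_y = -6  [B divides AC with AB:BC = 2/3:1/3]
   → B = (13/3, -6)

B = (13/3, -6)
C = (5, -6)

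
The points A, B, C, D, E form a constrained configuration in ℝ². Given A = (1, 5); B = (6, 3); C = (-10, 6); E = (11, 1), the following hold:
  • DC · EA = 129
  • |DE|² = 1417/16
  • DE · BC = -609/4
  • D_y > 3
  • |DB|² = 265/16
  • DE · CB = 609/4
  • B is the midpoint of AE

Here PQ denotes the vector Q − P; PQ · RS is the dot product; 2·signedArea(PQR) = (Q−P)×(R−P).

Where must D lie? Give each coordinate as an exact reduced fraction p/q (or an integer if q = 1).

1. D_x = 2  [DE · BC = -609/4 ∩ DC · EA = 129]
2. D_y = 15/4  [DE · BC = -609/4 ∩ DC · EA = 129]
   → D = (2, 15/4)

D = (2, 15/4)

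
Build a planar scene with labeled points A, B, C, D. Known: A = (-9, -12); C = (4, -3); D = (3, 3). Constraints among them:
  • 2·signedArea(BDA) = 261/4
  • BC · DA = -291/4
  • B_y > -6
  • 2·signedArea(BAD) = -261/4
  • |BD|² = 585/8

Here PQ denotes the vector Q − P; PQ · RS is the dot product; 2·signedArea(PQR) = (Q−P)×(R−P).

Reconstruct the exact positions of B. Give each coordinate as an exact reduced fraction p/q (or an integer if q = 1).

B = (3/4, -21/4)

1. B_x = 3/4  [2·signedArea(BAD) = -261/4 ∩ BC · DA = -291/4]
2. B_y = -21/4  [2·signedArea(BAD) = -261/4 ∩ BC · DA = -291/4]
   → B = (3/4, -21/4)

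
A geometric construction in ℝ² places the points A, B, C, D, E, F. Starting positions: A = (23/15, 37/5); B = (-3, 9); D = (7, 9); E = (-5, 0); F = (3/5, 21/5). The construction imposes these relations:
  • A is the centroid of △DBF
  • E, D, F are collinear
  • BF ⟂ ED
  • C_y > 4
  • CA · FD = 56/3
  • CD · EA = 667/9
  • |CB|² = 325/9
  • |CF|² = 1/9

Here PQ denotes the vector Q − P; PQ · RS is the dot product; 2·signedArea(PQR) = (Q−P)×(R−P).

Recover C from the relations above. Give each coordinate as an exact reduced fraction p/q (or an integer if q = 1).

1. C_x = 13/15  [CA · FD = 56/3 ∩ CD · EA = 667/9]
2. C_y = 22/5  [CA · FD = 56/3 ∩ CD · EA = 667/9]
   → C = (13/15, 22/5)

C = (13/15, 22/5)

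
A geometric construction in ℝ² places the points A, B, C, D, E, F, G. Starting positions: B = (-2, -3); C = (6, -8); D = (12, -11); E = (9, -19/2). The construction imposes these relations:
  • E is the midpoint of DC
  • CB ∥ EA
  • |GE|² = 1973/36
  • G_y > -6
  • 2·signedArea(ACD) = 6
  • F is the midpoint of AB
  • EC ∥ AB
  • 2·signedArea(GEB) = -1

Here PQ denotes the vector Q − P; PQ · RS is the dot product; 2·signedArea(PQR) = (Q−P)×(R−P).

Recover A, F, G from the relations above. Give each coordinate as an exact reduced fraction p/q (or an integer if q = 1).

1. A_x = 1  [EC ∥ AB ∩ CB ∥ EA]
2. A_y = -9/2  [EC ∥ AB ∩ CB ∥ EA]
   → A = (1, -9/2)
3. F_x = -1/2  [F is the midpoint of AB]
4. F_y = -15/4  [F is the midpoint of AB]
   → F = (-1/2, -15/4)
5. G_x = 8/3  [line -13/2·x + -11·y + -45 = 0 ∩ |GE|² = 1973/36]
6. G_y = -17/3  [line -13/2·x + -11·y + -45 = 0 ∩ |GE|² = 1973/36]
   → G = (8/3, -17/3)

A = (1, -9/2)
F = (-1/2, -15/4)
G = (8/3, -17/3)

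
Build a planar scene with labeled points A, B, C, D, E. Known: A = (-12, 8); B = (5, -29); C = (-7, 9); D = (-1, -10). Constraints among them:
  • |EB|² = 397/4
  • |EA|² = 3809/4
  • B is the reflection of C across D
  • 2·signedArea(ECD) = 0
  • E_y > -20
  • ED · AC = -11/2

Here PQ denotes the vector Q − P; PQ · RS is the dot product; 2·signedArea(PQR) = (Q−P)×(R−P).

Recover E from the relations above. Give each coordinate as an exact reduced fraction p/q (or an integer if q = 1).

E = (2, -39/2)

1. E_x = 2  [2·signedArea(ECD) = 0 ∩ ED · AC = -11/2]
2. E_y = -39/2  [2·signedArea(ECD) = 0 ∩ ED · AC = -11/2]
   → E = (2, -39/2)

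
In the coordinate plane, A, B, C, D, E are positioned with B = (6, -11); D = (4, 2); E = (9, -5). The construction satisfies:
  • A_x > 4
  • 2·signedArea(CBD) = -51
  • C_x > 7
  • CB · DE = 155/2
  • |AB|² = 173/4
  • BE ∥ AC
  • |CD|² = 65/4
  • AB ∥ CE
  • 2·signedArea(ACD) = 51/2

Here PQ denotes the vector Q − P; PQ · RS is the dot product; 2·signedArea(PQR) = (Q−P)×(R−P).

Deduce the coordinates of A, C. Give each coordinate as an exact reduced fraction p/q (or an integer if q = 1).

A = (5, -9/2)
C = (8, 3/2)

1. C_x = 8  [CB · DE = 155/2 ∩ 2·signedArea(CBD) = -51]
2. C_y = 3/2  [CB · DE = 155/2 ∩ 2·signedArea(CBD) = -51]
   → C = (8, 3/2)
3. A_x = 5  [2·signedArea(ACD) = 51/2 ∩ AB ∥ CE]
4. A_y = -9/2  [2·signedArea(ACD) = 51/2 ∩ AB ∥ CE]
   → A = (5, -9/2)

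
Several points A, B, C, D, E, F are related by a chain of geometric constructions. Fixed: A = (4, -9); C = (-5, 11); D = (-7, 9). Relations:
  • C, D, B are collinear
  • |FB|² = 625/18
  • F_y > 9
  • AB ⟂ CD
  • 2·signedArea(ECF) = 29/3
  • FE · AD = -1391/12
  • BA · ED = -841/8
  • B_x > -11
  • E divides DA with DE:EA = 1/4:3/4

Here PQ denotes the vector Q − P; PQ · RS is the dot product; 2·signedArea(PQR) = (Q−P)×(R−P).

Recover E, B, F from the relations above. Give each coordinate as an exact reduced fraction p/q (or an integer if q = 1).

1. E_x = -17/4  [E divides DA with DE:EA = 1/4:3/4]
2. E_y = 9/2  [E divides DA with DE:EA = 1/4:3/4]
   → E = (-17/4, 9/2)
3. B_x = -21/2  [C, D, B are collinear ∩ AB ⟂ CD]
4. B_y = 11/2  [C, D, B are collinear ∩ AB ⟂ CD]
   → B = (-21/2, 11/2)
5. F_x = -19/3  [FE · AD = -1391/12 ∩ 2·signedArea(ECF) = 29/3]
6. F_y = 29/3  [FE · AD = -1391/12 ∩ 2·signedArea(ECF) = 29/3]
   → F = (-19/3, 29/3)

B = (-21/2, 11/2)
E = (-17/4, 9/2)
F = (-19/3, 29/3)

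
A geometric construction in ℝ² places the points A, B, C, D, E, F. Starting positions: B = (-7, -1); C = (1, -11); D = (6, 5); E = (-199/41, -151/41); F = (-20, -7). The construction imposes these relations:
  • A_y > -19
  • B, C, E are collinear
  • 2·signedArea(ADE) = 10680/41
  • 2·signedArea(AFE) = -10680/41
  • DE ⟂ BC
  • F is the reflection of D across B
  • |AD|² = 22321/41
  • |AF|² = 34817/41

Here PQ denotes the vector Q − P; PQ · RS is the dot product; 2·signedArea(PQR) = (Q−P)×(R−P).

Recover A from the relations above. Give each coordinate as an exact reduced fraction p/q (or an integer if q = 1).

1. A_x = 281/41  [2·signedArea(AFE) = -10680/41 ∩ 2·signedArea(ADE) = 10680/41]
2. A_y = -751/41  [2·signedArea(AFE) = -10680/41 ∩ 2·signedArea(ADE) = 10680/41]
   → A = (281/41, -751/41)

A = (281/41, -751/41)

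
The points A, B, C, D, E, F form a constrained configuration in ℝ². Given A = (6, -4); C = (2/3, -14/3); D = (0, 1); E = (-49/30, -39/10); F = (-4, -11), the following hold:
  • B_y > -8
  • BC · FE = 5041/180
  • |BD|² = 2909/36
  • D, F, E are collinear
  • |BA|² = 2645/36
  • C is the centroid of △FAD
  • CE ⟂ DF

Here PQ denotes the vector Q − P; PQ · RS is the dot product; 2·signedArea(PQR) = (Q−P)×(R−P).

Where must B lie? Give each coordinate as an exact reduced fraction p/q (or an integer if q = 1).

1. B_x = -5/3  [line -71/30·x + -71/10·y + -10721/180 = 0 ∩ |BA|² = 2645/36]
2. B_y = -47/6  [line -71/30·x + -71/10·y + -10721/180 = 0 ∩ |BA|² = 2645/36]
   → B = (-5/3, -47/6)

B = (-5/3, -47/6)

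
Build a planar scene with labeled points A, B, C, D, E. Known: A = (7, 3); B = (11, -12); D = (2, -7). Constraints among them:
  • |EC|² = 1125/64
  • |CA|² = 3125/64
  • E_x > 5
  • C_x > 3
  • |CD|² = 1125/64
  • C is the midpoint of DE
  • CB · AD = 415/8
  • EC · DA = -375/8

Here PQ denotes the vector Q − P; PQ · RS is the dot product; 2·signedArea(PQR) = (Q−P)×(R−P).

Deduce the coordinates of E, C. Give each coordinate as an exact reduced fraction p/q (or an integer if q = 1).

1. C_x = 31/8  [line 5·x + 10·y + 105/8 = 0 ∩ |CA|² = 3125/64]
2. C_y = -13/4  [line 5·x + 10·y + 105/8 = 0 ∩ |CA|² = 3125/64]
   → C = (31/8, -13/4)
3. E_x = 23/4  [EC · DA = -375/8 ∩ C is the midpoint of DE]
4. E_y = 1/2  [EC · DA = -375/8 ∩ C is the midpoint of DE]
   → E = (23/4, 1/2)

C = (31/8, -13/4)
E = (23/4, 1/2)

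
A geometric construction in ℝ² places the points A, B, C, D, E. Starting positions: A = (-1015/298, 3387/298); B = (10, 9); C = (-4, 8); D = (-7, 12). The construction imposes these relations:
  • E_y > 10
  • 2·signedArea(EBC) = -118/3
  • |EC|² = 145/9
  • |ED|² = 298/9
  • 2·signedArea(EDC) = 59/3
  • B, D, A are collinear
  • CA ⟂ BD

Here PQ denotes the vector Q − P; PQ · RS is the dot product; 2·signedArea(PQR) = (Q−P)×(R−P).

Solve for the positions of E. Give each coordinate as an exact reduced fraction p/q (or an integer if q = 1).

1. E_x = -4/3  [2·signedArea(EDC) = 59/3 ∩ 2·signedArea(EBC) = -118/3]
2. E_y = 11  [2·signedArea(EDC) = 59/3 ∩ 2·signedArea(EBC) = -118/3]
   → E = (-4/3, 11)

E = (-4/3, 11)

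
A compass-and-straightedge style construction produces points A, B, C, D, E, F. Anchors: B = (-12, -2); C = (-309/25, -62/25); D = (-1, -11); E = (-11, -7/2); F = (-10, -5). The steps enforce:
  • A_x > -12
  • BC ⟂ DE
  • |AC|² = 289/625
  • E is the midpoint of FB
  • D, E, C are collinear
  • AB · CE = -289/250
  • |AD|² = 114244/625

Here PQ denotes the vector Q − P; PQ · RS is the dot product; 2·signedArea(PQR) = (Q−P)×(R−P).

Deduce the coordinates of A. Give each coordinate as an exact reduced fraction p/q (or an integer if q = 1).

A = (-1477/125, -361/125)

1. A_x = -1477/125  [line -34/25·x + 51/50·y + -3281/250 = 0 ∩ |AC|² = 289/625]
2. A_y = -361/125  [line -34/25·x + 51/50·y + -3281/250 = 0 ∩ |AC|² = 289/625]
   → A = (-1477/125, -361/125)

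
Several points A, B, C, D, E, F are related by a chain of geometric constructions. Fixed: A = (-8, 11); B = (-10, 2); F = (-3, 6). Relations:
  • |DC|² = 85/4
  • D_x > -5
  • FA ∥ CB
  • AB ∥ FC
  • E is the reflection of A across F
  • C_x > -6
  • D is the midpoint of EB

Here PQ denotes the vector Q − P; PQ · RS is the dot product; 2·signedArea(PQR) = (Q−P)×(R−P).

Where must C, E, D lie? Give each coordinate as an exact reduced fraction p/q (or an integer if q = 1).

1. C_x = -5  [FA ∥ CB ∩ AB ∥ FC]
2. C_y = -3  [FA ∥ CB ∩ AB ∥ FC]
   → C = (-5, -3)
3. E_x = 2  [E is the reflection of A across F]
4. E_y = 1  [E is the reflection of A across F]
   → E = (2, 1)
5. D_x = -4  [D is the midpoint of EB]
6. D_y = 3/2  [D is the midpoint of EB]
   → D = (-4, 3/2)

C = (-5, -3)
D = (-4, 3/2)
E = (2, 1)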